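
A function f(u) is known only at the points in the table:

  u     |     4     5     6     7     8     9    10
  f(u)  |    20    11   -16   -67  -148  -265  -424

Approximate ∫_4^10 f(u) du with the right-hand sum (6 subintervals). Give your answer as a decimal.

Δu = 1.
Sum = 1·[11 + (-16) + (-67) + (-148) + (-265) + (-424)] = -909.

-909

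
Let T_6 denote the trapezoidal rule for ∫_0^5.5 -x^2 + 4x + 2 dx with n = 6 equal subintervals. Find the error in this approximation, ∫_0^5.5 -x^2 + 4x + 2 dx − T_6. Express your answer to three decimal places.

0.770

Exact integral: ∫_0^5.5 f(x) dx ≈ 16.04167.
T_6 ≈ 15.27141.
Error ≈ 16.04167 − 15.27141 ≈ 0.770.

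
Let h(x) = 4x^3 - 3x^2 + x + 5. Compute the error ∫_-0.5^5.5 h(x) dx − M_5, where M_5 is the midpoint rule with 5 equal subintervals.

19.44

Exact integral: ∫_-0.5^5.5 h(x) dx = 793.5.
M_5 = 774.06.
Error = 793.5 − 774.06 = 19.44.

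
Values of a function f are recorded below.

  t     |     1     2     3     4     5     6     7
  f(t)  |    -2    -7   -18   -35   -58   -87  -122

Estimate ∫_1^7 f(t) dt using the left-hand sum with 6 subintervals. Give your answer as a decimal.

Δt = 1.
Sum = 1·[(-2) + (-7) + (-18) + (-35) + (-58) + (-87)] = -207.

-207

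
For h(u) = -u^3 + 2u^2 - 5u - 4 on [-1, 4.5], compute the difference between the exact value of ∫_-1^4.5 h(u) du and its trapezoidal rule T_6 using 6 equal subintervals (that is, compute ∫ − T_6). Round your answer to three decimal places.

2.503

Exact integral: ∫_-1^4.5 h(u) du ≈ -110.97396.
T_6 ≈ -113.47729.
Error ≈ -110.97396 − (-113.47729) ≈ 2.503.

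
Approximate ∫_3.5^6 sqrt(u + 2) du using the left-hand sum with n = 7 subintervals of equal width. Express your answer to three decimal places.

Δu = (6 − 3.5)/7 = 5/14.
Left endpoints: 3.5, 27/7, 59/14, 32/7, 69/14, 37/7, 79/14.
f(3.5) ≈ 2.345, f(27/7) ≈ 2.420, f(59/14) ≈ 2.493, f(32/7) ≈ 2.563, f(69/14) ≈ 2.632, f(37/7) ≈ 2.699, f(79/14) ≈ 2.765.
Sum = Δu · [f(3.5) + f(27/7) + f(59/14) + ...].
Sum ≈ 6.399.

6.399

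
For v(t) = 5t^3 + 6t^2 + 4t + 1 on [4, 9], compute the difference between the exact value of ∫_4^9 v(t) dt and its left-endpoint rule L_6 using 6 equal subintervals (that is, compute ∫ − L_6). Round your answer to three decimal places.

1496.354

Exact integral: ∫_4^9 v(t) dt = 9346.25.
L_6 ≈ 7849.89583.
Error ≈ 9346.25 − 7849.89583 ≈ 1496.354.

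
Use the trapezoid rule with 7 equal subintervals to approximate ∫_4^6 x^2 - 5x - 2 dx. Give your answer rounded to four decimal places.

-3.3061

Δx = (6 − 4)/7 = 2/7.
f(4) = -6, f(30/7) = -248/49, f(32/7) = -194/49, f(34/7) = -132/49, f(36/7) = -62/49, f(38/7) = 16/49, f(40/7) = 102/49, f(6) = 4.
T_7 = (Δx/2)·[f(x_0) + 2f(x_1) + ... + 2f(x_{6}) + f(x_7)].
Sum ≈ -3.3061.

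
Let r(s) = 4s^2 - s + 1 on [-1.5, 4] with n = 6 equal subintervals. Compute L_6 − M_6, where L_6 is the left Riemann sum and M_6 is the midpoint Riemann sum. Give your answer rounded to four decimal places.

-18.0660

L_6 ≈ 68.851852.
M_6 ≈ 86.917824.
L_6 − M_6 ≈ -18.0660.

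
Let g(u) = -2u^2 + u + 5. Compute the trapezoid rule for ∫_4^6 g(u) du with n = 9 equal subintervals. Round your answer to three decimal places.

-81.366

Δu = (6 − 4)/9 = 2/9.
g(4) = -23, g(38/9) = -2141/81, g(40/9) = -2435/81, g(14/3) = -305/9, g(44/9) = -3071/81, g(46/9) = -3413/81, g(16/3) = -419/9, g(50/9) = -4145/81, g(52/9) = -4535/81, g(6) = -61.
T_9 = (Δu/2)·[g(u_0) + 2g(u_1) + ... + 2g(u_{8}) + g(u_9)].
Sum ≈ -81.366.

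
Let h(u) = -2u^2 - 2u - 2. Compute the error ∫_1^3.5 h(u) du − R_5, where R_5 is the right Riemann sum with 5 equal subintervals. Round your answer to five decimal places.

Exact integral: ∫_1^3.5 h(u) du ≈ -44.1666667.
R_5 = -51.25.
Error ≈ -44.1666667 − (-51.25) ≈ 7.08333.

7.08333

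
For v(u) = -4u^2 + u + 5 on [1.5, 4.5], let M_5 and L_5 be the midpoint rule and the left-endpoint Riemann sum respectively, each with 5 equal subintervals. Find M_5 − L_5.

M_5 = -92.64.
L_5 = -73.02.
M_5 − L_5 = -19.62.

-19.62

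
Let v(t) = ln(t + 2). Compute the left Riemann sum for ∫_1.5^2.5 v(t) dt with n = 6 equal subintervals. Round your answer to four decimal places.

Δt = (2.5 − 1.5)/6 = 1/6.
Left endpoints: 1.5, 5/3, 11/6, 2, 13/6, 7/3.
v(1.5) ≈ 1.2528, v(5/3) ≈ 1.2993, v(11/6) ≈ 1.3437, v(2) ≈ 1.3863, v(13/6) ≈ 1.4271, v(7/3) ≈ 1.4663.
Sum = Δt · [v(1.5) + v(5/3) + v(11/6) + ...].
Sum ≈ 1.3626.

1.3626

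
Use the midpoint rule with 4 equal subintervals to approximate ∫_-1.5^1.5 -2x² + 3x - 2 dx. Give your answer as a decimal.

Δx = (1.5 − (-1.5))/4 = 0.75.
Midpoints: -1.125, -0.375, 0.375, 1.125.
f(-1.125) = -7.90625, f(-0.375) = -3.40625, f(0.375) = -1.15625, f(1.125) = -1.15625.
Sum = Δx · [f(-1.125) + f(-0.375) + f(0.375) + f(1.125)].
Sum = -10.21875.

-10.21875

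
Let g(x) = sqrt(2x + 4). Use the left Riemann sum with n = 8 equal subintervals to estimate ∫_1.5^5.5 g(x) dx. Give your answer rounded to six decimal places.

Δx = (5.5 − 1.5)/8 = 0.5.
Left endpoints: 1.5, 2, 2.5, 3, 3.5, 4, 4.5, 5.
g(1.5) ≈ 2.645751, g(2) ≈ 2.828427, g(2.5) ≈ 3.000000, g(3) ≈ 3.162278, g(3.5) ≈ 3.316625, g(4) ≈ 3.464102, g(4.5) ≈ 3.605551, g(5) ≈ 3.741657.
Sum = Δx · [g(1.5) + g(2) + g(2.5) + ...].
Sum ≈ 12.882196.

12.882196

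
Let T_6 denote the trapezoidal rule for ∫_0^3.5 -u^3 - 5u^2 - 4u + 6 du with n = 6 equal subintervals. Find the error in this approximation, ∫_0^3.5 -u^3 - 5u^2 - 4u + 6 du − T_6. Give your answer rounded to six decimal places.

2.034578

Exact integral: ∫_0^3.5 f(u) du ≈ -112.47395833.
T_6 ≈ -114.50853588.
Error ≈ -112.47395833 − (-114.50853588) ≈ 2.034578.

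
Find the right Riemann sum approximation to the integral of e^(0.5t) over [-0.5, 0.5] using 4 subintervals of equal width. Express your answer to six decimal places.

1.074918

Δt = (0.5 − (-0.5))/4 = 0.25.
Right endpoints: -0.25, 0, 0.25, 0.5.
f(-0.25) ≈ 0.882497, f(0) ≈ 1.000000, f(0.25) ≈ 1.133148, f(0.5) ≈ 1.284025.
Sum = Δt · [f(-0.25) + f(0) + f(0.25) + f(0.5)].
Sum ≈ 1.074918.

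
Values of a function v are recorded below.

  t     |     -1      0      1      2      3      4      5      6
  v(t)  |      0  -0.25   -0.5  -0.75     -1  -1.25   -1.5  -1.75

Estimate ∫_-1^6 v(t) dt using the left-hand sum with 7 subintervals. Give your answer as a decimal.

-5.25

Δt = 1.
Sum = 1·[0 + (-0.25) + (-0.5) + (-0.75) + (-1) + (-1.25) + (-1.5)] = -5.25.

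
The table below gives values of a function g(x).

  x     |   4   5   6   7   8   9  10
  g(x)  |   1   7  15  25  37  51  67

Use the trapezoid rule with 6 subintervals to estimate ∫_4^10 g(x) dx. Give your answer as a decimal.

Δx = 1.
T_6 = (1/2)·[1 + 2·7 + 2·15 + 2·25 + 2·37 + 2·51 + 67] = 169.

169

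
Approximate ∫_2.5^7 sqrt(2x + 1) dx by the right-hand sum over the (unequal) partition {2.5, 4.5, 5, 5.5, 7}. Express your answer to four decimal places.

15.5244

Subinterval widths: 2, 0.5, 0.5, 1.5.
Right endpoints: 4.5, 5, 5.5, 7.
f(4.5) ≈ 3.1623, f(5) ≈ 3.3166, f(5.5) ≈ 3.4641, f(7) ≈ 3.8730.
Sum = Σ Δx_i · f(x_i).
Sum ≈ 15.5244.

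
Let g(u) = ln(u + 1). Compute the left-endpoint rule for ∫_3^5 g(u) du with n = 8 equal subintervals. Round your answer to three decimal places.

Δu = (5 − 3)/8 = 0.25.
Left endpoints: 3, 3.25, 3.5, 3.75, 4, 4.25, 4.5, 4.75.
g(3) ≈ 1.386, g(3.25) ≈ 1.447, g(3.5) ≈ 1.504, g(3.75) ≈ 1.558, g(4) ≈ 1.609, g(4.25) ≈ 1.658, g(4.5) ≈ 1.705, g(4.75) ≈ 1.749.
Sum = Δu · [g(3) + g(3.25) + g(3.5) + ...].
Sum ≈ 3.154.

3.154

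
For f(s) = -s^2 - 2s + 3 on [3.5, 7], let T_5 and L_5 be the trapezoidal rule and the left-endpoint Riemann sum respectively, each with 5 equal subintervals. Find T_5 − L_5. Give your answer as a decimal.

-15.3125

T_5 = -126.5775.
L_5 = -111.265.
T_5 − L_5 = -15.3125.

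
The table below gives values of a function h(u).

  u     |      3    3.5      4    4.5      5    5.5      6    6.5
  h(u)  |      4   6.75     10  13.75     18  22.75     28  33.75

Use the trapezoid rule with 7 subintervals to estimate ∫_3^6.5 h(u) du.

59.0625

Δu = 0.5.
T_7 = (0.5/2)·[4 + 2·6.75 + 2·10 + 2·13.75 + 2·18 + 2·22.75 + 2·28 + 33.75] = 59.0625.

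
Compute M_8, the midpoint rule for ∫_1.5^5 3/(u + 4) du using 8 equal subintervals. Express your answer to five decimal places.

Δu = (5 − 1.5)/8 = 0.4375.
Midpoints: 1.71875, 2.15625, 2.59375, 3.03125, 3.46875, 3.90625, 4.34375, 4.78125.
f(1.71875) = 32/61, f(2.15625) = 96/197, f(2.59375) = 96/211, f(3.03125) = 32/75, f(3.46875) = 96/239, f(3.90625) = 96/253, f(4.34375) = 32/89, f(4.78125) = 96/281.
Sum = Δu · [f(1.71875) + f(2.15625) + f(2.59375) + ...].
Sum ≈ 1.47693.

1.47693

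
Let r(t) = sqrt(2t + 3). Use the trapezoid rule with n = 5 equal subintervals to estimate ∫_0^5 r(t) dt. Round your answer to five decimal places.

13.86725

Δt = (5 − 0)/5 = 1.
r(0) ≈ 1.73205, r(1) ≈ 2.23607, r(2) ≈ 2.64575, r(3) ≈ 3.00000, r(4) ≈ 3.31662, r(5) ≈ 3.60555.
T_5 = (Δt/2)·[r(t_0) + 2r(t_1) + ... + 2r(t_{4}) + r(t_5)].
Sum ≈ 13.86725.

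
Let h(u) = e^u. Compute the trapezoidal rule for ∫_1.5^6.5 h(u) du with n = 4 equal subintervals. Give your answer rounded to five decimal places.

744.52339

Δu = (6.5 − 1.5)/4 = 1.25.
h(1.5) ≈ 4.48169, h(2.75) ≈ 15.64263, h(4) ≈ 54.59815, h(5.25) ≈ 190.56627, h(6.5) ≈ 665.14163.
T_4 = (Δu/2)·[h(u_0) + 2h(u_1) + 2h(u_2) + 2h(u_3) + h(u_4)].
Sum ≈ 744.52339.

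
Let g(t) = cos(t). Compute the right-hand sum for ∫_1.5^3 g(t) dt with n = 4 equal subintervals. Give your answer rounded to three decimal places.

Δt = (3 − 1.5)/4 = 0.375.
Right endpoints: 1.875, 2.25, 2.625, 3.
g(1.875) ≈ -0.300, g(2.25) ≈ -0.628, g(2.625) ≈ -0.870, g(3) ≈ -0.990.
Sum = Δt · [g(1.875) + g(2.25) + g(2.625) + g(3)].
Sum ≈ -1.045.

-1.045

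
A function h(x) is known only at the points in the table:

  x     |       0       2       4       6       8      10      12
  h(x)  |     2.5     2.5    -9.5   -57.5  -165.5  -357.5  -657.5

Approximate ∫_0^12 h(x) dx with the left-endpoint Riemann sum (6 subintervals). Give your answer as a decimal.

Δx = 2.
Sum = 2·[2.5 + 2.5 + (-9.5) + (-57.5) + (-165.5) + (-357.5)] = -1170.

-1170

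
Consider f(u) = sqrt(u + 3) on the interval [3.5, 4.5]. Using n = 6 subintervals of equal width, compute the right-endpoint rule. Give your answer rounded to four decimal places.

2.6609

Δu = (4.5 − 3.5)/6 = 1/6.
Right endpoints: 11/3, 23/6, 4, 25/6, 13/3, 4.5.
f(11/3) ≈ 2.5820, f(23/6) ≈ 2.6141, f(4) ≈ 2.6458, f(25/6) ≈ 2.6771, f(13/3) ≈ 2.7080, f(4.5) ≈ 2.7386.
Sum = Δu · [f(11/3) + f(23/6) + f(4) + ...].
Sum ≈ 2.6609.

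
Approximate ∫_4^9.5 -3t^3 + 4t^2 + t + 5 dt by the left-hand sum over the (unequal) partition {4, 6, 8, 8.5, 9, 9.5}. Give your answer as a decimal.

-3551.9375

Subinterval widths: 2, 2, 0.5, 0.5, 0.5.
Left endpoints: 4, 6, 8, 8.5, 9.
f(4) = -119, f(6) = -493, f(8) = -1267, f(8.5) = -1539.875, f(9) = -1849.
Sum = Σ Δt_i · f(t_i).
Sum = -3551.9375.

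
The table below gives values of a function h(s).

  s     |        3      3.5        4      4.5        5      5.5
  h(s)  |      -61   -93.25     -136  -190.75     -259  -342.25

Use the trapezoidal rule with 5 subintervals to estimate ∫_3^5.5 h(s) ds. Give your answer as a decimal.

Δs = 0.5.
T_5 = (0.5/2)·[(-61) + 2·(-93.25) + 2·(-136) + 2·(-190.75) + 2·(-259) + (-342.25)] = -440.3125.

-440.3125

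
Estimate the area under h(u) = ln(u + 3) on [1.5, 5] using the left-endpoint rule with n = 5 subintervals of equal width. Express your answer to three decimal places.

6.162

Δu = (5 − 1.5)/5 = 0.7.
Left endpoints: 1.5, 2.2, 2.9, 3.6, 4.3.
h(1.5) ≈ 1.504, h(2.2) ≈ 1.649, h(2.9) ≈ 1.775, h(3.6) ≈ 1.887, h(4.3) ≈ 1.988.
Sum = Δu · [h(1.5) + h(2.2) + h(2.9) + h(3.6) + h(4.3)].
Sum ≈ 6.162.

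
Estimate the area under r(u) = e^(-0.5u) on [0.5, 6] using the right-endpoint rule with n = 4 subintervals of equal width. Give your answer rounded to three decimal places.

1.014

Δu = (6 − 0.5)/4 = 1.375.
Right endpoints: 1.875, 3.25, 4.625, 6.
r(1.875) ≈ 0.392, r(3.25) ≈ 0.197, r(4.625) ≈ 0.099, r(6) ≈ 0.050.
Sum = Δu · [r(1.875) + r(3.25) + r(4.625) + r(6)].
Sum ≈ 1.014.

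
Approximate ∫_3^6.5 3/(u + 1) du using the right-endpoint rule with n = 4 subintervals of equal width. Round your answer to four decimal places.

Δu = (6.5 − 3)/4 = 0.875.
Right endpoints: 3.875, 4.75, 5.625, 6.5.
f(3.875) = 8/13, f(4.75) = 12/23, f(5.625) = 24/53, f(6.5) = 0.4.
Sum = Δu · [f(3.875) + f(4.75) + f(5.625) + f(6.5)].
Sum ≈ 1.7412.

1.7412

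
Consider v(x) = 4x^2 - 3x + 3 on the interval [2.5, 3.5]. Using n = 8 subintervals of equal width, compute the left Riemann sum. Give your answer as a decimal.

29.03125

Δx = (3.5 − 2.5)/8 = 0.125.
Left endpoints: 2.5, 2.625, 2.75, 2.875, 3, 3.125, 3.25, 3.375.
v(2.5) = 20.5, v(2.625) = 22.6875, v(2.75) = 25, v(2.875) = 27.4375, v(3) = 30, v(3.125) = 32.6875, v(3.25) = 35.5, v(3.375) = 38.4375.
Sum = Δx · [v(2.5) + v(2.625) + v(2.75) + ...].
Sum = 29.03125.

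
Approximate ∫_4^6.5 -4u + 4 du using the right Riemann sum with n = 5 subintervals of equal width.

Δu = (6.5 − 4)/5 = 0.5.
Right endpoints: 4.5, 5, 5.5, 6, 6.5.
f(4.5) = -14, f(5) = -16, f(5.5) = -18, f(6) = -20, f(6.5) = -22.
Sum = Δu · [f(4.5) + f(5) + f(5.5) + f(6) + f(6.5)].
Sum = -45.

-45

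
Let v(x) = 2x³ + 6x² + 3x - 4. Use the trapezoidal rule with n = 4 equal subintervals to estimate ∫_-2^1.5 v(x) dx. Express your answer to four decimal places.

Δx = (1.5 − (-2))/4 = 0.875.
v(-2) = -2, v(-1.125) = -2.62890625, v(-0.25) = -4.40625, v(0.625) = 0.70703125, v(1.5) = 20.75.
T_4 = (Δx/2)·[v(x_0) + 2v(x_1) + 2v(x_2) + 2v(x_3) + v(x_4)].
Sum ≈ 2.6660.

2.6660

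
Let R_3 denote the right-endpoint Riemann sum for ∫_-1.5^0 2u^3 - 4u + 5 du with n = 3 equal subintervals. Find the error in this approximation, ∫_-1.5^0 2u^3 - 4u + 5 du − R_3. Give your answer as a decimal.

0.09375

Exact integral: ∫_-1.5^0 f(u) du = 9.46875.
R_3 = 9.375.
Error = 9.46875 − 9.375 = 0.09375.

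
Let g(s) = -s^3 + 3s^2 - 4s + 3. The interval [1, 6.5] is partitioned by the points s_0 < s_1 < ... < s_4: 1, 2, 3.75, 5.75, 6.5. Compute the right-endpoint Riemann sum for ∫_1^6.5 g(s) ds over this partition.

-390.45703125

Subinterval widths: 1, 1.75, 2, 0.75.
Right endpoints: 2, 3.75, 5.75, 6.5.
g(2) = -1, g(3.75) = -22.546875, g(5.75) = -110.921875, g(6.5) = -170.875.
Sum = Σ Δs_i · g(s_i).
Sum = -390.45703125.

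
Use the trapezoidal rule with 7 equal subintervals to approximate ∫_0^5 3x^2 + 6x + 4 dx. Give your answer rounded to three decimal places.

Δx = (5 − 0)/7 = 5/7.
f(0) = 4, f(5/7) = 481/49, f(10/7) = 916/49, f(15/7) = 1501/49, f(20/7) = 2236/49, f(25/7) = 3121/49, f(30/7) = 4156/49, f(5) = 109.
T_7 = (Δx/2)·[f(x_0) + 2f(x_1) + ... + 2f(x_{6}) + f(x_7)].
Sum ≈ 221.276.

221.276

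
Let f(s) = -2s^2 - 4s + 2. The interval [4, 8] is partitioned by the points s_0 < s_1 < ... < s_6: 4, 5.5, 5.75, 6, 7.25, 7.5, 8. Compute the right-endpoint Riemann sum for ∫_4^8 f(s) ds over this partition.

-445.3125

Subinterval widths: 1.5, 0.25, 0.25, 1.25, 0.25, 0.5.
Right endpoints: 5.5, 5.75, 6, 7.25, 7.5, 8.
f(5.5) = -80.5, f(5.75) = -87.125, f(6) = -94, f(7.25) = -132.125, f(7.5) = -140.5, f(8) = -158.
Sum = Σ Δs_i · f(s_i).
Sum = -445.3125.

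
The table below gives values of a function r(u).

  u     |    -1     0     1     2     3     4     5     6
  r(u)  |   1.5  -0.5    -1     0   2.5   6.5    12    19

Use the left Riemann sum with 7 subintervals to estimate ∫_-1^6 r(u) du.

Δu = 1.
Sum = 1·[1.5 + (-0.5) + (-1) + 0 + 2.5 + 6.5 + 12] = 21.

21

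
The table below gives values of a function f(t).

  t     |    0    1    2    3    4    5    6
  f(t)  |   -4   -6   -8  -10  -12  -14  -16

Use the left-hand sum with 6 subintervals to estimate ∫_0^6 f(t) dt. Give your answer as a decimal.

Δt = 1.
Sum = 1·[(-4) + (-6) + (-8) + (-10) + (-12) + (-14)] = -54.

-54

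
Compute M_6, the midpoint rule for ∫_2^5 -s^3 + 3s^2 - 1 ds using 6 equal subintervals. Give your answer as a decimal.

Δs = (5 − 2)/6 = 0.5.
Midpoints: 2.25, 2.75, 3.25, 3.75, 4.25, 4.75.
f(2.25) = 2.796875, f(2.75) = 0.890625, f(3.25) = -3.640625, f(3.75) = -11.546875, f(4.25) = -23.578125, f(4.75) = -40.484375.
Sum = Δs · [f(2.25) + f(2.75) + f(3.25) + ...].
Sum = -37.78125.

-37.78125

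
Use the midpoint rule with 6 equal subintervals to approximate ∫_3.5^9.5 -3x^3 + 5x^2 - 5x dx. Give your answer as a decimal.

Δx = (9.5 − 3.5)/6 = 1.
Midpoints: 4, 5, 6, 7, 8, 9.
f(4) = -132, f(5) = -275, f(6) = -498, f(7) = -819, f(8) = -1256, f(9) = -1827.
Sum = Δx · [f(4) + f(5) + f(6) + ...].
Sum = -4807.

-4807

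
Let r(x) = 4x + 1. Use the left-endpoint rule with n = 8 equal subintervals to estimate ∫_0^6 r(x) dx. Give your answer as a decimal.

69

Δx = (6 − 0)/8 = 0.75.
Left endpoints: 0, 0.75, 1.5, 2.25, 3, 3.75, 4.5, 5.25.
r(0) = 1, r(0.75) = 4, r(1.5) = 7, r(2.25) = 10, r(3) = 13, r(3.75) = 16, r(4.5) = 19, r(5.25) = 22.
Sum = Δx · [r(0) + r(0.75) + r(1.5) + ...].
Sum = 69.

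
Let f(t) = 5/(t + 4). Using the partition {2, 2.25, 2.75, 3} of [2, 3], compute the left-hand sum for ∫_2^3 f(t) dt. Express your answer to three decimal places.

0.794

Subinterval widths: 0.25, 0.5, 0.25.
Left endpoints: 2, 2.25, 2.75.
f(2) = 5/6, f(2.25) = 0.8, f(2.75) = 20/27.
Sum = Σ Δt_i · f(t_i).
Sum ≈ 0.794.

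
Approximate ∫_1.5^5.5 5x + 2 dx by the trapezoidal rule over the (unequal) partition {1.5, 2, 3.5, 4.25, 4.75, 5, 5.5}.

78

Subinterval widths: 0.5, 1.5, 0.75, 0.5, 0.25, 0.5.
f(1.5) = 9.5, f(2) = 12, f(3.5) = 19.5, f(4.25) = 23.25, f(4.75) = 25.75, f(5) = 27, f(5.5) = 29.5.
On each subinterval the trapezoid contributes (Δx_i/2)·[f(x_{i-1}) + f(x_i)].
Sum = 78.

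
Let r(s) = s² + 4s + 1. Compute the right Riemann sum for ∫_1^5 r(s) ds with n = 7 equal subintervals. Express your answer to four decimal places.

104.9796

Δs = (5 − 1)/7 = 4/7.
Right endpoints: 11/7, 15/7, 19/7, 23/7, 27/7, 31/7, 5.
r(11/7) = 478/49, r(15/7) = 694/49, r(19/7) = 942/49, r(23/7) = 1222/49, r(27/7) = 1534/49, r(31/7) = 1878/49, r(5) = 46.
Sum = Δs · [r(11/7) + r(15/7) + r(19/7) + ...].
Sum ≈ 104.9796.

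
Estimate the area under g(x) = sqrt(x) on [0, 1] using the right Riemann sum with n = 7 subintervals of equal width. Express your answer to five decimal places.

0.72772

Δx = (1 − 0)/7 = 1/7.
Right endpoints: 1/7, 2/7, 3/7, 4/7, 5/7, 6/7, 1.
g(1/7) ≈ 0.37796, g(2/7) ≈ 0.53452, g(3/7) ≈ 0.65465, g(4/7) ≈ 0.75593, g(5/7) ≈ 0.84515, g(6/7) ≈ 0.92582, g(1) ≈ 1.00000.
Sum = Δx · [g(1/7) + g(2/7) + g(3/7) + ...].
Sum ≈ 0.72772.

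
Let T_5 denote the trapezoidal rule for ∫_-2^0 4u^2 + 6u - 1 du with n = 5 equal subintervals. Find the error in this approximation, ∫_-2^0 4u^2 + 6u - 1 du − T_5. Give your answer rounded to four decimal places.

-0.2133

Exact integral: ∫_-2^0 f(u) du ≈ -3.333333.
T_5 = -3.12.
Error ≈ -3.333333 − (-3.12) ≈ -0.2133.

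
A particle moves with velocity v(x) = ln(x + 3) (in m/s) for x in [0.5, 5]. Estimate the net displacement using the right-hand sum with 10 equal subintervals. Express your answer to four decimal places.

Δx = (5 − 0.5)/10 = 0.45.
Right endpoints: 0.95, 1.4, 1.85, 2.3, 2.75, 3.2, 3.65, 4.1, 4.55, 5.
v(0.95) ≈ 1.3737, v(1.4) ≈ 1.4816, v(1.85) ≈ 1.5790, v(2.3) ≈ 1.6677, v(2.75) ≈ 1.7492, v(3.2) ≈ 1.8245, v(3.65) ≈ 1.8946, v(4.1) ≈ 1.9601, v(4.55) ≈ 2.0215, v(5) ≈ 2.0794.
Sum = Δx · [v(0.95) + v(1.4) + v(1.85) + ...].
Sum ≈ 7.9342.

7.9342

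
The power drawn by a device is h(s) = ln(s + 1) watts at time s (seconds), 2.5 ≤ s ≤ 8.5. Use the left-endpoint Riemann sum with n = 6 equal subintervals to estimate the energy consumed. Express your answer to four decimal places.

Δs = (8.5 − 2.5)/6 = 1.
Left endpoints: 2.5, 3.5, 4.5, 5.5, 6.5, 7.5.
h(2.5) ≈ 1.2528, h(3.5) ≈ 1.5041, h(4.5) ≈ 1.7047, h(5.5) ≈ 1.8718, h(6.5) ≈ 2.0149, h(7.5) ≈ 2.1401.
Sum = Δs · [h(2.5) + h(3.5) + h(4.5) + ...].
Sum ≈ 10.4884.

10.4884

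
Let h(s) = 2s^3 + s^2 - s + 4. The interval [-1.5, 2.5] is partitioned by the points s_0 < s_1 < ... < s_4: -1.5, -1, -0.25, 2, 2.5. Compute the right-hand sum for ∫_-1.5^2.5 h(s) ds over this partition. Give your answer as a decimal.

Subinterval widths: 0.5, 0.75, 2.25, 0.5.
Right endpoints: -1, -0.25, 2, 2.5.
h(-1) = 4, h(-0.25) = 4.28125, h(2) = 22, h(2.5) = 39.
Sum = Σ Δs_i · h(s_i).
Sum = 74.2109375.

74.2109375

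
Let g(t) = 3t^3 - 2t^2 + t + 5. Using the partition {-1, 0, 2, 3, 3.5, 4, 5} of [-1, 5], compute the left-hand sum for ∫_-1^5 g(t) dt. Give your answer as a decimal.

292.8125

Subinterval widths: 1, 2, 1, 0.5, 0.5, 1.
Left endpoints: -1, 0, 2, 3, 3.5, 4.
g(-1) = -1, g(0) = 5, g(2) = 23, g(3) = 71, g(3.5) = 112.625, g(4) = 169.
Sum = Σ Δt_i · g(t_i).
Sum = 292.8125.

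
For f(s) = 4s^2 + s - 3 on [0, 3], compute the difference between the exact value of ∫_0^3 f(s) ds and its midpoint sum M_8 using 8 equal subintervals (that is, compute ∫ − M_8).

0.140625

Exact integral: ∫_0^3 f(s) ds = 31.5.
M_8 = 31.359375.
Error = 31.5 − 31.359375 = 0.140625.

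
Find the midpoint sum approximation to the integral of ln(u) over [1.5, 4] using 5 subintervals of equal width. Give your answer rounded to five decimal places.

Δu = (4 − 1.5)/5 = 0.5.
Midpoints: 1.75, 2.25, 2.75, 3.25, 3.75.
f(1.75) ≈ 0.55962, f(2.25) ≈ 0.81093, f(2.75) ≈ 1.01160, f(3.25) ≈ 1.17865, f(3.75) ≈ 1.32176.
Sum = Δu · [f(1.75) + f(2.25) + f(2.75) + f(3.25) + f(3.75)].
Sum ≈ 2.44128.

2.44128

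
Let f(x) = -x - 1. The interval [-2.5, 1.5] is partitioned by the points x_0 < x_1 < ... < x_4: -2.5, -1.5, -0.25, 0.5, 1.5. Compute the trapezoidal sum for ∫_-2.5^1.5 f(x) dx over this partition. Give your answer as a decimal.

Subinterval widths: 1, 1.25, 0.75, 1.
f(-2.5) = 1.5, f(-1.5) = 0.5, f(-0.25) = -0.75, f(0.5) = -1.5, f(1.5) = -2.5.
On each subinterval the trapezoid contributes (Δx_i/2)·[f(x_{i-1}) + f(x_i)].
Sum = -2.

-2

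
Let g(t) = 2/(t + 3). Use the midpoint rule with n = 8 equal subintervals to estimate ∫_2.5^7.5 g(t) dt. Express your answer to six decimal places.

Δt = (7.5 − 2.5)/8 = 0.625.
Midpoints: 2.8125, 3.4375, 4.0625, 4.6875, 5.3125, 5.9375, 6.5625, 7.1875.
g(2.8125) = 32/93, g(3.4375) = 32/103, g(4.0625) = 32/113, g(4.6875) = 32/123, g(5.3125) = 32/133, g(5.9375) = 32/143, g(6.5625) = 32/153, g(7.1875) = 32/163.
Sum = Δt · [g(2.8125) + g(3.4375) + g(4.0625) + ...].
Sum ≈ 1.292476.

1.292476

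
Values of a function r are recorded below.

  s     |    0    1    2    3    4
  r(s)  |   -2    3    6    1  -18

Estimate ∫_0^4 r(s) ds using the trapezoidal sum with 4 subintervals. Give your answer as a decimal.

Δs = 1.
T_4 = (1/2)·[(-2) + 2·3 + 2·6 + 2·1 + (-18)] = 0.

0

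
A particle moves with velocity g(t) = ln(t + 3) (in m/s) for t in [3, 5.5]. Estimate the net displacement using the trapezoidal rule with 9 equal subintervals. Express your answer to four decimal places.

4.9397

Δt = (5.5 − 3)/9 = 5/18.
g(3) ≈ 1.7918, g(59/18) ≈ 1.8370, g(32/9) ≈ 1.8803, g(23/6) ≈ 1.9218, g(37/9) ≈ 1.9617, g(79/18) ≈ 2.0000, g(14/3) ≈ 2.0369, g(89/18) ≈ 2.0725, g(47/9) ≈ 2.1068, g(5.5) ≈ 2.1401.
T_9 = (Δt/2)·[g(t_0) + 2g(t_1) + ... + 2g(t_{8}) + g(t_9)].
Sum ≈ 4.9397.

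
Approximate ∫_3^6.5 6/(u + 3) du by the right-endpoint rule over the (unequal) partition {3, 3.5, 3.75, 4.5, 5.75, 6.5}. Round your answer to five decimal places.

2.61459

Subinterval widths: 0.5, 0.25, 0.75, 1.25, 0.75.
Right endpoints: 3.5, 3.75, 4.5, 5.75, 6.5.
f(3.5) = 12/13, f(3.75) = 8/9, f(4.5) = 0.8, f(5.75) = 24/35, f(6.5) = 12/19.
Sum = Σ Δu_i · f(u_i).
Sum ≈ 2.61459.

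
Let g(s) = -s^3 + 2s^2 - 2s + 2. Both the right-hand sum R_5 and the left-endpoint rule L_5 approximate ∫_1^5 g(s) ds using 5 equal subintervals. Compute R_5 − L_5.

R_5 = -125.92.
L_5 = -58.72.
R_5 − L_5 = -67.2.

-67.2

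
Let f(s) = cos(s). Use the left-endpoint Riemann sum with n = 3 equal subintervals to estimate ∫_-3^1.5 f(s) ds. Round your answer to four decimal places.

0.1211

Δs = (1.5 − (-3))/3 = 1.5.
Left endpoints: -3, -1.5, 0.
f(-3) ≈ -0.9900, f(-1.5) ≈ 0.0707, f(0) ≈ 1.0000.
Sum = Δs · [f(-3) + f(-1.5) + f(0)].
Sum ≈ 0.1211.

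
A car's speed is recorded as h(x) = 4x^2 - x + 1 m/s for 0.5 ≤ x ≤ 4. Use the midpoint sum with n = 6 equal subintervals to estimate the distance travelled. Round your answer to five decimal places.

80.39468

Δx = (4 − 0.5)/6 = 7/12.
Midpoints: 19/24, 1.375, 47/24, 61/24, 3.125, 89/24.
h(19/24) = 391/144, h(1.375) = 7.1875, h(47/24) = 2071/144, h(61/24) = 3499/144, h(3.125) = 36.9375, h(89/24) = 7531/144.
Sum = Δx · [h(19/24) + h(1.375) + h(47/24) + ...].
Sum ≈ 80.39468.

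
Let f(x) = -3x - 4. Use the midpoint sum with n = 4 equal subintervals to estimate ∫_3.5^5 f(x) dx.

-25.125

Δx = (5 − 3.5)/4 = 0.375.
Midpoints: 3.6875, 4.0625, 4.4375, 4.8125.
f(3.6875) = -15.0625, f(4.0625) = -16.1875, f(4.4375) = -17.3125, f(4.8125) = -18.4375.
Sum = Δx · [f(3.6875) + f(4.0625) + f(4.4375) + f(4.8125)].
Sum = -25.125.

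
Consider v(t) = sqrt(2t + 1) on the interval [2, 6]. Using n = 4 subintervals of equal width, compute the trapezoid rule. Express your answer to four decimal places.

Δt = (6 − 2)/4 = 1.
v(2) ≈ 2.2361, v(3) ≈ 2.6458, v(4) ≈ 3.0000, v(5) ≈ 3.3166, v(6) ≈ 3.6056.
T_4 = (Δt/2)·[v(t_0) + 2v(t_1) + 2v(t_2) + 2v(t_3) + v(t_4)].
Sum ≈ 11.8832.

11.8832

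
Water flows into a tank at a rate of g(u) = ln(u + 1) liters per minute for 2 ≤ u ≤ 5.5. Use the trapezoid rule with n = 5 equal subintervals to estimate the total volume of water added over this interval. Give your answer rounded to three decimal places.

5.364

Δu = (5.5 − 2)/5 = 0.7.
g(2) ≈ 1.099, g(2.7) ≈ 1.308, g(3.4) ≈ 1.482, g(4.1) ≈ 1.629, g(4.8) ≈ 1.758, g(5.5) ≈ 1.872.
T_5 = (Δu/2)·[g(u_0) + 2g(u_1) + ... + 2g(u_{4}) + g(u_5)].
Sum ≈ 5.364.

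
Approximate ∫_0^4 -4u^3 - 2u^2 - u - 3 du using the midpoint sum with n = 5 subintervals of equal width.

-313.12

Δu = (4 − 0)/5 = 0.8.
Midpoints: 0.4, 1.2, 2, 2.8, 3.6.
f(0.4) = -3.976, f(1.2) = -13.992, f(2) = -45, f(2.8) = -109.288, f(3.6) = -219.144.
Sum = Δu · [f(0.4) + f(1.2) + f(2) + f(2.8) + f(3.6)].
Sum = -313.12.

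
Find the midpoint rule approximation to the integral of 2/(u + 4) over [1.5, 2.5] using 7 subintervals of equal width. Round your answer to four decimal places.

0.3341

Δu = (2.5 − 1.5)/7 = 1/7.
Midpoints: 11/7, 12/7, 13/7, 2, 15/7, 16/7, 17/7.
f(11/7) = 14/39, f(12/7) = 0.35, f(13/7) = 14/41, f(2) = 1/3, f(15/7) = 14/43, f(16/7) = 7/22, f(17/7) = 14/45.
Sum = Δu · [f(11/7) + f(12/7) + f(13/7) + ...].
Sum ≈ 0.3341.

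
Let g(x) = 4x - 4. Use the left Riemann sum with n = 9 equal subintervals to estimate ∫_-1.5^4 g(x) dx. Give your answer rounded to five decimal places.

-1.22222

Δx = (4 − (-1.5))/9 = 11/18.
Left endpoints: -1.5, -8/9, -5/18, 1/3, 17/18, 14/9, 13/6, 25/9, 61/18.
g(-1.5) = -10, g(-8/9) = -68/9, g(-5/18) = -46/9, g(1/3) = -8/3, g(17/18) = -2/9, g(14/9) = 20/9, g(13/6) = 14/3, g(25/9) = 64/9, g(61/18) = 86/9.
Sum = Δx · [g(-1.5) + g(-8/9) + g(-5/18) + ...].
Sum ≈ -1.22222.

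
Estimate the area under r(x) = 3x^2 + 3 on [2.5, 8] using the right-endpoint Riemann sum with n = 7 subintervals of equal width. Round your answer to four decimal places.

582.6352

Δx = (8 − 2.5)/7 = 11/14.
Right endpoints: 23/7, 57/14, 34/7, 79/14, 45/7, 101/14, 8.
r(23/7) = 1734/49, r(57/14) = 10335/196, r(34/7) = 3615/49, r(79/14) = 19311/196, r(45/7) = 6222/49, r(101/14) = 31191/196, r(8) = 195.
Sum = Δx · [r(23/7) + r(57/14) + r(34/7) + ...].
Sum ≈ 582.6352.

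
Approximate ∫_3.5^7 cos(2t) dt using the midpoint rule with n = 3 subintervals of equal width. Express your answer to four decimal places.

0.2117

Δt = (7 − 3.5)/3 = 7/6.
Midpoints: 49/12, 5.25, 77/12.
f(49/12) ≈ -0.3076, f(5.25) ≈ -0.4755, f(77/12) ≈ 0.9646.
Sum = Δt · [f(49/12) + f(5.25) + f(77/12)].
Sum ≈ 0.2117.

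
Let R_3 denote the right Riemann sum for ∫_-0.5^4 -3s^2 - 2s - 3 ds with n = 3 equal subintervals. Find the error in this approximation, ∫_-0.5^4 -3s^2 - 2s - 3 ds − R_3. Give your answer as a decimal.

Exact integral: ∫_-0.5^4 f(s) ds = -93.375.
R_3 = -140.625.
Error = -93.375 − (-140.625) = 47.25.

47.25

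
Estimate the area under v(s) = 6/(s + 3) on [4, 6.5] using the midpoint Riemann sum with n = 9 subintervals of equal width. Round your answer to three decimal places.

Δs = (6.5 − 4)/9 = 5/18.
Midpoints: 149/36, 53/12, 169/36, 179/36, 5.25, 199/36, 209/36, 73/12, 229/36.
v(149/36) = 216/257, v(53/12) = 72/89, v(169/36) = 216/277, v(179/36) = 216/287, v(5.25) = 8/11, v(199/36) = 216/307, v(209/36) = 216/317, v(73/12) = 72/109, v(229/36) = 216/337.
Sum = Δs · [v(149/36) + v(53/12) + v(169/36) + ...].
Sum ≈ 1.832.

1.832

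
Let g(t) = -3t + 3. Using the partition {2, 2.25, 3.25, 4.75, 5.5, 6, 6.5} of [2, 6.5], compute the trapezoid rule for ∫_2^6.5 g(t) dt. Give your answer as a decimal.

Subinterval widths: 0.25, 1, 1.5, 0.75, 0.5, 0.5.
g(2) = -3, g(2.25) = -3.75, g(3.25) = -6.75, g(4.75) = -11.25, g(5.5) = -13.5, g(6) = -15, g(6.5) = -16.5.
On each subinterval the trapezoid contributes (Δt_i/2)·[g(t_{i-1}) + g(t_i)].
Sum = -43.875.

-43.875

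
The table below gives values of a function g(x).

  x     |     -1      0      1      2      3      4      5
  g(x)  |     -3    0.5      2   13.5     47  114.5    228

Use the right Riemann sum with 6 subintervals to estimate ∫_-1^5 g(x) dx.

405.5

Δx = 1.
Sum = 1·[0.5 + 2 + 13.5 + 47 + 114.5 + 228] = 405.5.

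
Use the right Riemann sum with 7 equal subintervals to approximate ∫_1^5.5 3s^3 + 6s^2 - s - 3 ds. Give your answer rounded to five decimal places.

Δs = (5.5 − 1)/7 = 9/14.
Right endpoints: 23/14, 16/7, 41/14, 25/7, 59/14, 34/7, 5.5.
f(23/14) = 68197/2744, f(16/7) = 21227/343, f(41/14) = 331699/2744, f(25/7) = 70871/343, f(59/14) = 888745/2744, f(34/7) = 163769/343, f(5.5) = 672.125.
Sum = Δs · [f(23/14) + f(16/7) + f(41/14) + ...].
Sum ≈ 1213.53061.

1213.53061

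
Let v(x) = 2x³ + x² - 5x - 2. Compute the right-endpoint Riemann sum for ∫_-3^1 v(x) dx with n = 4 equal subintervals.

-8

Δx = (1 − (-3))/4 = 1.
Right endpoints: -2, -1, 0, 1.
v(-2) = -4, v(-1) = 2, v(0) = -2, v(1) = -4.
Sum = Δx · [v(-2) + v(-1) + v(0) + v(1)].
Sum = -8.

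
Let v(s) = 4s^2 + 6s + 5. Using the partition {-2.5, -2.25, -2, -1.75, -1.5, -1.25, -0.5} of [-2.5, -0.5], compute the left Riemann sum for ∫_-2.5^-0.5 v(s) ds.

14.6875

Subinterval widths: 0.25, 0.25, 0.25, 0.25, 0.25, 0.75.
Left endpoints: -2.5, -2.25, -2, -1.75, -1.5, -1.25.
v(-2.5) = 15, v(-2.25) = 11.75, v(-2) = 9, v(-1.75) = 6.75, v(-1.5) = 5, v(-1.25) = 3.75.
Sum = Σ Δs_i · v(s_i).
Sum = 14.6875.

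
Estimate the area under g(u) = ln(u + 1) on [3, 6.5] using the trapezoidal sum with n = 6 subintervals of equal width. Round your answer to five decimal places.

Δu = (6.5 − 3)/6 = 7/12.
g(3) ≈ 1.38629, g(43/12) ≈ 1.52243, g(25/6) ≈ 1.64223, g(4.75) ≈ 1.74920, g(16/3) ≈ 1.84583, g(71/12) ≈ 1.93393, g(6.5) ≈ 2.01490.
T_6 = (Δu/2)·[g(u_0) + 2g(u_1) + ... + 2g(u_{5}) + g(u_6)].
Sum ≈ 6.06329.

6.06329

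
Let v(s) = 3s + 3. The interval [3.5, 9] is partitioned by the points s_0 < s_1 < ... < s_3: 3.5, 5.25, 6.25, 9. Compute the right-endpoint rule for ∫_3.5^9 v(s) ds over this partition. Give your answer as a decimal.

137.0625

Subinterval widths: 1.75, 1, 2.75.
Right endpoints: 5.25, 6.25, 9.
v(5.25) = 18.75, v(6.25) = 21.75, v(9) = 30.
Sum = Σ Δs_i · v(s_i).
Sum = 137.0625.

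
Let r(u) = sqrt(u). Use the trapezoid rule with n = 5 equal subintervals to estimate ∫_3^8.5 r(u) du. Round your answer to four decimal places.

Δu = (8.5 − 3)/5 = 1.1.
r(3) ≈ 1.7321, r(4.1) ≈ 2.0248, r(5.2) ≈ 2.2804, r(6.3) ≈ 2.5100, r(7.4) ≈ 2.7203, r(8.5) ≈ 2.9155.
T_5 = (Δu/2)·[r(u_0) + 2r(u_1) + ... + 2r(u_{4}) + r(u_5)].
Sum ≈ 13.0452.

13.0452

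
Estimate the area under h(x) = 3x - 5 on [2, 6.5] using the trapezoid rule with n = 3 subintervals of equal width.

34.875

Δx = (6.5 − 2)/3 = 1.5.
h(2) = 1, h(3.5) = 5.5, h(5) = 10, h(6.5) = 14.5.
T_3 = (Δx/2)·[h(x_0) + 2h(x_1) + 2h(x_2) + h(x_3)].
Sum = 34.875.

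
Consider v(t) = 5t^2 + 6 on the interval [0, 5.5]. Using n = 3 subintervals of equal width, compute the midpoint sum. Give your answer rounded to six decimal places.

Δt = (5.5 − 0)/3 = 11/6.
Midpoints: 11/12, 2.75, 55/12.
v(11/12) = 1469/144, v(2.75) = 43.8125, v(55/12) = 15989/144.
Sum = Δt · [v(11/12) + v(2.75) + v(55/12)].
Sum ≈ 302.589120.

302.589120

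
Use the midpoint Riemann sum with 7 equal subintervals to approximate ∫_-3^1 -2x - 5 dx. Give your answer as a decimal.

Δx = (1 − (-3))/7 = 4/7.
Midpoints: -19/7, -15/7, -11/7, -1, -3/7, 1/7, 5/7.
f(-19/7) = 3/7, f(-15/7) = -5/7, f(-11/7) = -13/7, f(-1) = -3, f(-3/7) = -29/7, f(1/7) = -37/7, f(5/7) = -45/7.
Sum = Δx · [f(-19/7) + f(-15/7) + f(-11/7) + ...].
Sum = -12.

-12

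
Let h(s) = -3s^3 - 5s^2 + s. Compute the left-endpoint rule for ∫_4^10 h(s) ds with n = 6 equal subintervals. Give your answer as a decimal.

-7283

Δs = (10 − 4)/6 = 1.
Left endpoints: 4, 5, 6, 7, 8, 9.
h(4) = -268, h(5) = -495, h(6) = -822, h(7) = -1267, h(8) = -1848, h(9) = -2583.
Sum = Δs · [h(4) + h(5) + h(6) + ...].
Sum = -7283.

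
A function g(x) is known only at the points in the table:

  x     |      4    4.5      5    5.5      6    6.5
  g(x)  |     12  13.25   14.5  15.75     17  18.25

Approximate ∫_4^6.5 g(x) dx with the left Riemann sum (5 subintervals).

Δx = 0.5.
Sum = 0.5·[12 + 13.25 + 14.5 + 15.75 + 17] = 36.25.

36.25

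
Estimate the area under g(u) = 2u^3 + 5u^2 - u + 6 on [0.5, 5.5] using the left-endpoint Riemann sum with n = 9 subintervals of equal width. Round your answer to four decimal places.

622.8601

Δu = (5.5 − 0.5)/9 = 5/9.
Left endpoints: 0.5, 19/18, 29/18, 13/6, 49/18, 59/18, 23/6, 79/18, 89/18.
g(0.5) = 7, g(19/18) = 18761/1458, g(29/18) = 18758/729, g(13/6) = 2573/54, g(49/18) = 58813/729, g(59/18) = 184981/1458, g(23/6) = 5084/27, g(79/18) = 389291/1458, g(89/18) = 266123/729.
Sum = Δu · [g(0.5) + g(19/18) + g(29/18) + ...].
Sum ≈ 622.8601.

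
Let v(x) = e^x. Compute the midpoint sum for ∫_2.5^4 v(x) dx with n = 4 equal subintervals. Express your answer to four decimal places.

42.1681

Δx = (4 − 2.5)/4 = 0.375.
Midpoints: 2.6875, 3.0625, 3.4375, 3.8125.
v(2.6875) ≈ 14.6949, v(3.0625) ≈ 21.3809, v(3.4375) ≈ 31.1091, v(3.8125) ≈ 45.2635.
Sum = Δx · [v(2.6875) + v(3.0625) + v(3.4375) + v(3.8125)].
Sum ≈ 42.1681.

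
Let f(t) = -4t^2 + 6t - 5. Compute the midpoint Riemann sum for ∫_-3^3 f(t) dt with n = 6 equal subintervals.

Δt = (3 − (-3))/6 = 1.
Midpoints: -2.5, -1.5, -0.5, 0.5, 1.5, 2.5.
f(-2.5) = -45, f(-1.5) = -23, f(-0.5) = -9, f(0.5) = -3, f(1.5) = -5, f(2.5) = -15.
Sum = Δt · [f(-2.5) + f(-1.5) + f(-0.5) + ...].
Sum = -100.

-100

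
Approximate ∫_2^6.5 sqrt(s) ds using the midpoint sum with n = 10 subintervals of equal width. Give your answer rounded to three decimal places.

9.164

Δs = (6.5 − 2)/10 = 0.45.
Midpoints: 2.225, 2.675, 3.125, 3.575, 4.025, 4.475, 4.925, 5.375, 5.825, 6.275.
f(2.225) ≈ 1.492, f(2.675) ≈ 1.636, f(3.125) ≈ 1.768, f(3.575) ≈ 1.891, f(4.025) ≈ 2.006, f(4.475) ≈ 2.115, f(4.925) ≈ 2.219, f(5.375) ≈ 2.318, f(5.825) ≈ 2.414, f(6.275) ≈ 2.505.
Sum = Δs · [f(2.225) + f(2.675) + f(3.125) + ...].
Sum ≈ 9.164.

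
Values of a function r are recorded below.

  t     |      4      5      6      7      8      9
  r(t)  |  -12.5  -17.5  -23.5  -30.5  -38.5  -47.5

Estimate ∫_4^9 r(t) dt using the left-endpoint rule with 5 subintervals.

Δt = 1.
Sum = 1·[(-12.5) + (-17.5) + (-23.5) + (-30.5) + (-38.5)] = -122.5.

-122.5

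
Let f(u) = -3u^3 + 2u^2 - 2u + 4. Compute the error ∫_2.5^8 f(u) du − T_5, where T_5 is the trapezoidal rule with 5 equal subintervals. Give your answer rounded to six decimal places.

50.189792

Exact integral: ∫_2.5^8 f(u) du ≈ -2747.53645833.
T_5 = -2797.72625.
Error ≈ -2747.53645833 − (-2797.72625) ≈ 50.189792.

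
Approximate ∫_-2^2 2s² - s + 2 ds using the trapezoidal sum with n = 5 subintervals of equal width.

19.52

Δs = (2 − (-2))/5 = 0.8.
f(-2) = 12, f(-1.2) = 6.08, f(-0.4) = 2.72, f(0.4) = 1.92, f(1.2) = 3.68, f(2) = 8.
T_5 = (Δs/2)·[f(s_0) + 2f(s_1) + ... + 2f(s_{4}) + f(s_5)].
Sum = 19.52.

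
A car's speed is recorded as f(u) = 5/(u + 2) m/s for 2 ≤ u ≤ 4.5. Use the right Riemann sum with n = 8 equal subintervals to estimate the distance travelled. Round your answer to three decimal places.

Δu = (4.5 − 2)/8 = 0.3125.
Right endpoints: 2.3125, 2.625, 2.9375, 3.25, 3.5625, 3.875, 4.1875, 4.5.
f(2.3125) = 80/69, f(2.625) = 40/37, f(2.9375) = 80/79, f(3.25) = 20/21, f(3.5625) = 80/89, f(3.875) = 40/47, f(4.1875) = 80/99, f(4.5) = 10/13.
Sum = Δu · [f(2.3125) + f(2.625) + f(2.9375) + ...].
Sum ≈ 2.354.

2.354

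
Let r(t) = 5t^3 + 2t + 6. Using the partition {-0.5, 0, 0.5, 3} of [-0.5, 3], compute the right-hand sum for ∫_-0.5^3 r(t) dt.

Subinterval widths: 0.5, 0.5, 2.5.
Right endpoints: 0, 0.5, 3.
r(0) = 6, r(0.5) = 7.625, r(3) = 147.
Sum = Σ Δt_i · r(t_i).
Sum = 374.3125.

374.3125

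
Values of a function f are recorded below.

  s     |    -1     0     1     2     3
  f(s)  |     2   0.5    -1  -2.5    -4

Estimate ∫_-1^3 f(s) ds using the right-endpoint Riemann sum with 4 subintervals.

Δs = 1.
Sum = 1·[0.5 + (-1) + (-2.5) + (-4)] = -7.

-7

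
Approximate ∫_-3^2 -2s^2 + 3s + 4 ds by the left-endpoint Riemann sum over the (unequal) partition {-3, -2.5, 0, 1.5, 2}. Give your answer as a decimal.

-43.5

Subinterval widths: 0.5, 2.5, 1.5, 0.5.
Left endpoints: -3, -2.5, 0, 1.5.
f(-3) = -23, f(-2.5) = -16, f(0) = 4, f(1.5) = 4.
Sum = Σ Δs_i · f(s_i).
Sum = -43.5.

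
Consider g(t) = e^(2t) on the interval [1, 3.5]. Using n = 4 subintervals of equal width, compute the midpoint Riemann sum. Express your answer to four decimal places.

Δt = (3.5 − 1)/4 = 0.625.
Midpoints: 1.3125, 1.9375, 2.5625, 3.1875.
g(1.3125) ≈ 13.8046, g(1.9375) ≈ 48.1827, g(2.5625) ≈ 168.1741, g(3.1875) ≈ 586.9854.
Sum = Δt · [g(1.3125) + g(1.9375) + g(2.5625) + g(3.1875)].
Sum ≈ 510.7168.

510.7168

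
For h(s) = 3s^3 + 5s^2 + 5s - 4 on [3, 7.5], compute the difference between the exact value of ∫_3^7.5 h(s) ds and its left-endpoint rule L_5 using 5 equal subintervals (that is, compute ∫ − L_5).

617.776875

Exact integral: ∫_3^7.5 h(s) ds = 3070.546875.
L_5 = 2452.77.
Error = 3070.546875 − 2452.77 = 617.776875.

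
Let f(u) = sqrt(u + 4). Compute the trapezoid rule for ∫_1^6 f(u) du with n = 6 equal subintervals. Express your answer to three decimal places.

13.625

Δu = (6 − 1)/6 = 5/6.
f(1) ≈ 2.236, f(11/6) ≈ 2.415, f(8/3) ≈ 2.582, f(3.5) ≈ 2.739, f(13/3) ≈ 2.887, f(31/6) ≈ 3.028, f(6) ≈ 3.162.
T_6 = (Δu/2)·[f(u_0) + 2f(u_1) + ... + 2f(u_{5}) + f(u_6)].
Sum ≈ 13.625.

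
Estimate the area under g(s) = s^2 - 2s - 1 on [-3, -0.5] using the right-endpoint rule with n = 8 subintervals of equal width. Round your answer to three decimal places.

13.101

Δs = (-0.5 − (-3))/8 = 0.3125.
Right endpoints: -2.6875, -2.375, -2.0625, -1.75, -1.4375, -1.125, -0.8125, -0.5.
g(-2.6875) = 11.59765625, g(-2.375) = 9.390625, g(-2.0625) = 7.37890625, g(-1.75) = 5.5625, g(-1.4375) = 3.94140625, g(-1.125) = 2.515625, g(-0.8125) = 1.28515625, g(-0.5) = 0.25.
Sum = Δs · [g(-2.6875) + g(-2.375) + g(-2.0625) + ...].
Sum ≈ 13.101.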